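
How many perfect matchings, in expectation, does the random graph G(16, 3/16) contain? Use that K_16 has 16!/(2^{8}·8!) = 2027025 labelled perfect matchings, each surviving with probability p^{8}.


K_16 has 16!/(2^{8}·8!) = 2027025 labelled perfect matchings.
For each such perfect matching H, let X_H = 1 if all 8 edges of H are present in G. Then P[X_H = 1] = p^{8} = (3/16)^{8} = 6561/4294967296.
Summing the indicators: E[X] = Σ_H E[X_H] = 2027025 · p^{8} = 2027025 · 6561/4294967296 = 13299311025/4294967296.
Numerically: E[X] ≈ 3.09649.

E[X] = 2027025 · (3/16)^{8} = 13299311025/4294967296 ≈ 3.09649.


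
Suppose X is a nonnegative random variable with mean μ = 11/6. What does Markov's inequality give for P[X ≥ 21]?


μ = E[X] = 11/6, a = 21.
Markov: P[X ≥ 21] ≤ μ/a = (11/6)/21 = 11/126.
Numerically: ≈ 0.0873.
(Since a = 21 > μ = 1.8333, the bound 11/126 is < 1 and informative.)

P[X ≥ 21] ≤ 11/126 ≈ 0.0873.


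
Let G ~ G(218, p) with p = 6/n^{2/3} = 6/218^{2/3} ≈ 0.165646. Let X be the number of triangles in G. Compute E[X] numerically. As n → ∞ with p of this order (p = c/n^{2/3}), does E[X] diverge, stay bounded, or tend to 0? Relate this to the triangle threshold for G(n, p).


Number of potential triangles: C(218, 3) = 1703016.
Each occurs with probability p³ ≈ (0.165646)³ ≈ 4.54507196e-03.
By linearity: E[X] = C(218, 3)·p³ ≈ 1703016 · 4.54507196e-03 ≈ 7740.330275.
Since α = 2/3 < 1, p = c/n^{2/3} ≫ 1/n is above the triangle threshold p ~ 1/n. Asymptotically E[X] ~ (c³/6)·n^{3(1−α)} = (6³/6)·n^{1} → ∞; triangles are abundant w.h.p.

E[X] ≈ 7740.330275; in regime p = Θ(1/n^{2/3}) E[X] diverges (above the triangle threshold p ~ 1/n).


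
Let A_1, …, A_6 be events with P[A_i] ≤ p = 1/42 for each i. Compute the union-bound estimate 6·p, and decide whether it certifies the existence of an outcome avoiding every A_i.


Union bound: P[∪_{i=1}^{6} A_i] ≤ Σ_i P[A_i] ≤ 6·p = 6·(1/42) = 1/7.
Numerically: 1/7 ≈ 0.14286.
Is 1/7 < 1? YES.
Since P[∪ A_i] ≤ 1/7 < 1, the complement has P[∩ A_i^c] ≥ 1 − 1/7 = 6/7 > 0, so some outcome avoids every A_i.

6·p = 1/7 ≈ 0.14286; existence CERTIFIED by the union bound.


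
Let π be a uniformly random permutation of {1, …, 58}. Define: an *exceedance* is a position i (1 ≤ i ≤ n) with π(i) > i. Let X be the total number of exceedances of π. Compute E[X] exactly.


Write X = Σ_{i=1}^{58} X_i, where X_i = 1_{π(i) > i}.
For each fixed i, π(i) is uniform over {1, …, 58} (marginal of a uniform permutation), so P[π(i) > i] = (n − i)/n. Summing: Σ_{i=1}^{58} (n − i)/n = (0 + 1 + … + 57)/58 = 58(58 − 1)/(2·58) = (58 − 1)/2.
Hence E[X] = Σ_{i=1}^{58} (58 − i)/58 = 57/2 ≈ 28.5000.

E[X] = 57/2 = 28.5000.


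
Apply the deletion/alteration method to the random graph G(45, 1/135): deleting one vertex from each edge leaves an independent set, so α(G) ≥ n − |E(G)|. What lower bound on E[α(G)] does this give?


E[|E(G)|] = C(45, 2)·p = 990 · (1/135) = 22/3.
E[α(G)] ≥ n − E[|E(G)|] = 45 − 22/3 = 113/3.
Numerically: ≈ 37.6667.
(This is only a lower bound; the true E[α(G)] may be larger.)

E[α(G)] ≥ 113/3 ≈ 37.6667.


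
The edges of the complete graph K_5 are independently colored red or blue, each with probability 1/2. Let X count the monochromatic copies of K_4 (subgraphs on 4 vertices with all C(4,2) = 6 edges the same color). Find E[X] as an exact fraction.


Let X = Σ_S X_S over the C(5, 4) = 5 subsets S of size 4, where X_S = 1 if the K_4 on S is monochromatic.
For a fixed S, the K_4 on S has C(4, 2) = 6 edges. P[all 6 edges red] = (1/2)^6, and likewise for blue, so P[monochromatic] = 2·(1/2)^6 = 2^{1 − 6} = 1/32.
By linearity of expectation: E[X] = C(5, 4) · 2^{1 − 6} = 5 · 1/32 = 5/32.
Numerically: E[X] ≈ 0.1562.

E[X] = C(5,4)·2^(1−C(4,2)) = 5/32 ≈ 0.1562.


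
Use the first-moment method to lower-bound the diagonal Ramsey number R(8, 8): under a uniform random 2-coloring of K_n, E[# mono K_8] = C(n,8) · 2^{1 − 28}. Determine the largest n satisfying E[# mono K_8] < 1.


We need C(n, 8) · 2^{1 − 28} < 1, i.e. C(n, 8) < 2^{28 − 1} = 134217728.
Check values of n near the boundary:
  n = 41: C(41, 8) = 95548245; 95548245 < 134217728? YES
  n = 42: C(42, 8) = 118030185; 118030185 < 134217728? YES
  n = 43: C(43, 8) = 145008513; 145008513 < 134217728? NO
  n = 44: C(44, 8) = 177232627; 177232627 < 134217728? NO
  n = 45: C(45, 8) = 215553195; 215553195 < 134217728? NO
The largest n with C(n, 8) < 134217728 is n = 42 (where E[X] = 118030185/134217728 ≈ 0.8794). Hence R(8, 8) > 42, i.e. R(8, 8) ≥ 43.

Largest n = 42; hence R(8, 8) > 42.


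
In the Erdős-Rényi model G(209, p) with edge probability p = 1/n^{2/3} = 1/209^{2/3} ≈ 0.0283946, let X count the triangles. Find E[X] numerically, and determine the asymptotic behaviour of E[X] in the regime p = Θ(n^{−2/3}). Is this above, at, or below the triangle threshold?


Number of potential triangles: C(209, 3) = 1499784.
Each occurs with probability p³ ≈ (0.0283946)³ ≈ 2.28932488e-05.
By linearity: E[X] = C(209, 3)·p³ ≈ 1499784 · 2.28932488e-05 ≈ 34.334928.
Since α = 2/3 < 1, p = c/n^{2/3} ≫ 1/n is above the triangle threshold p ~ 1/n. Asymptotically E[X] ~ (c³/6)·n^{3(1−α)} = (1³/6)·n^{1} → ∞; triangles are abundant w.h.p.

E[X] ≈ 34.334928; in regime p = Θ(1/n^{2/3}) E[X] diverges (above the triangle threshold p ~ 1/n).


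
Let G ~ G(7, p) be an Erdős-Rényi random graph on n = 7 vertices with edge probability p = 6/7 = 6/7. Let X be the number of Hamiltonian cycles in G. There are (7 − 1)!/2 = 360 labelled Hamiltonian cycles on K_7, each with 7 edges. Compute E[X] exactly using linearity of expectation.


K_7 has (7 − 1)!/2 = 360 labelled Hamiltonian cycles.
For each such Hamiltonian cycle H, let X_H = 1 if all 7 edges of H are present in G. Then P[X_H = 1] = p^{7} = (6/7)^{7} = 279936/823543.
Summing the indicators: E[X] = Σ_H E[X_H] = 360 · p^{7} = 360 · 279936/823543 = 100776960/823543.
Numerically: E[X] ≈ 122.4.

E[X] = 360 · (6/7)^{7} = 100776960/823543 ≈ 122.4.


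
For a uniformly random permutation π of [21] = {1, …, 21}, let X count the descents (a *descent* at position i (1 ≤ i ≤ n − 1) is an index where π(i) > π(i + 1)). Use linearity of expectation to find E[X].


Write X = Σ X_I over i = 1, …, 20, with X_I the indicator of one descent.
There are 20 indicators.
For each fixed i, the pair (π(i), π(i+1)) is a uniformly random ordered pair of distinct values from {1, …, 21}; by symmetry P[π(i) > π(i+1)] = 1/2.
By linearity: E[X] = 20 · (1/2) = (21 − 1) · (1/2) = 10 ≈ 10.00000.

E[X] = 10 = 10.00000.


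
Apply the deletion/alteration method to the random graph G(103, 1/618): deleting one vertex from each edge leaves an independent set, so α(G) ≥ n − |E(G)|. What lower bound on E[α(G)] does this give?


E[|E(G)|] = C(103, 2)·p = 5253 · (1/618) = 17/2.
E[α(G)] ≥ n − E[|E(G)|] = 103 − 17/2 = 189/2.
Numerically: ≈ 94.5000.
(This is only a lower bound; the true E[α(G)] may be larger.)

E[α(G)] ≥ 189/2 ≈ 94.5000.


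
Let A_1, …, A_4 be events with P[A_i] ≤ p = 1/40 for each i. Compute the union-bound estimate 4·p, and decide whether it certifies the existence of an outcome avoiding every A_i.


Union bound: P[∪_{i=1}^{4} A_i] ≤ Σ_i P[A_i] ≤ 4·p = 4·(1/40) = 1/10.
Numerically: 1/10 ≈ 0.10000.
Is 1/10 < 1? YES.
Since P[∪ A_i] ≤ 1/10 < 1, the complement has P[∩ A_i^c] ≥ 1 − 1/10 = 9/10 > 0, so some outcome avoids every A_i.

4·p = 1/10 ≈ 0.10000; existence CERTIFIED by the union bound.


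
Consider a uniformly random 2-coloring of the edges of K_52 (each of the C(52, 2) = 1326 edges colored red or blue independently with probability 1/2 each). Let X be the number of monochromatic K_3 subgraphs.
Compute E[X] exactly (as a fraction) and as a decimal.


Let X = Σ_S X_S over the C(52, 3) = 22100 subsets S of size 3, where X_S = 1 if the K_3 on S is monochromatic.
For a fixed S, the K_3 on S has C(3, 2) = 3 edges. P[all 3 edges red] = (1/2)^3, and likewise for blue, so P[monochromatic] = 2·(1/2)^3 = 2^{1 − 3} = 1/4.
By linearity: E[X] = C(52, 3) · 2^{1 − 3} = 22100 · 1/4 = 5525.
Numerically: E[X] ≈ 5525.00000.

E[X] = C(52,3)·2^(1−C(3,2)) = 5525 ≈ 5525.00000.


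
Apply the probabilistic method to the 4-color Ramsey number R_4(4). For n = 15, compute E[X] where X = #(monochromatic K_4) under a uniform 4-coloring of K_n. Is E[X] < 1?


E[X] = C(15, 4) · 4^{1 − 6} = 1365 · 4^{−5} = 1365/1024.
As a reduced fraction: E[X] = 1365/1024 ≈ 1.33301.
Is E[X] < 1? NO.
Since E[X] ≥ 1, the first-moment bound is inconclusive at n = 15; it does NOT by itself certify R_4(4) > 15.

E[X] = 1365/1024 ≈ 1.33301; E[X] ≥ 1; first-moment method inconclusive here.


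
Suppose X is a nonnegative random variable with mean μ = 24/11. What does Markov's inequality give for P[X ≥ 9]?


μ = E[X] = 24/11, a = 9.
Markov: P[X ≥ 9] ≤ μ/a = (24/11)/9 = 8/33.
Numerically: ≈ 0.24242.
(Since a = 9 > μ = 2.18182, the bound 8/33 is < 1 and informative.)

P[X ≥ 9] ≤ 8/33 ≈ 0.24242.


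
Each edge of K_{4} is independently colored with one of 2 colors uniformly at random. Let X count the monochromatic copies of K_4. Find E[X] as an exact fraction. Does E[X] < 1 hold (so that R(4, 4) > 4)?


E[X] = C(4, 4) · 2^{1 − 6} = 1 · 2^{−5} = 1/32.
As a reduced fraction: E[X] = 1/32 ≈ 0.03125.
Is E[X] < 1? YES.
Since E[X] < 1, there exists a 2-coloring of K_{4} with no monochromatic K_4; hence R(4, 4) > 4.

E[X] = 1/32 ≈ 0.03125; E[X] < 1, so R(4, 4) > 4.


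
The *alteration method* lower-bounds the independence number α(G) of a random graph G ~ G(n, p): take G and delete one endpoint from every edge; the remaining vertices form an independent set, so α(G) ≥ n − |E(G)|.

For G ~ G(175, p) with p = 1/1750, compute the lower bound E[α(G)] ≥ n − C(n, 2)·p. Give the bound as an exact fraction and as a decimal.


E[|E(G)|] = C(175, 2)·p = 15225 · (1/1750) = 87/10.
E[α(G)] ≥ n − E[|E(G)|] = 175 − 87/10 = 1663/10.
Numerically: ≈ 166.300.
(This is only a lower bound; the true E[α(G)] may be larger.)

E[α(G)] ≥ 1663/10 ≈ 166.300.


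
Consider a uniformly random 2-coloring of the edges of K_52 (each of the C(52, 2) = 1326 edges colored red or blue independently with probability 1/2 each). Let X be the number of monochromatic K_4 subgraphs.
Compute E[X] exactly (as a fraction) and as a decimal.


Let X = Σ_S X_S over the C(52, 4) = 270725 subsets S of size 4, where X_S = 1 if the K_4 on S is monochromatic.
For a fixed S, the K_4 on S has C(4, 2) = 6 edges. P[all 6 edges red] = (1/2)^6, and likewise for blue, so P[monochromatic] = 2·(1/2)^6 = 2^{1 − 6} = 1/32.
By linearity: E[X] = C(52, 4) · 2^{1 − 6} = 270725 · 1/32 = 270725/32.
Numerically: E[X] ≈ 8460.156250.

E[X] = C(52,4)·2^(1−C(4,2)) = 270725/32 ≈ 8460.156250.


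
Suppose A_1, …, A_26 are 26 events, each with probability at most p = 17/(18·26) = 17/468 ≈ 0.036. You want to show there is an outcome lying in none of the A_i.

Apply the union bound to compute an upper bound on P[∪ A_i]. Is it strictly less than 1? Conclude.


Union bound: P[∪_{i=1}^{26} A_i] ≤ Σ_i P[A_i] ≤ 26·p = 26·(17/468) = 17/18.
Numerically: 17/18 ≈ 0.944.
Is 17/18 < 1? YES.
Since P[∪ A_i] ≤ 17/18 < 1, the complement has P[∩ A_i^c] ≥ 1 − 17/18 = 1/18 > 0, so some outcome avoids every A_i.

26·p = 17/18 ≈ 0.944; existence CERTIFIED by the union bound.


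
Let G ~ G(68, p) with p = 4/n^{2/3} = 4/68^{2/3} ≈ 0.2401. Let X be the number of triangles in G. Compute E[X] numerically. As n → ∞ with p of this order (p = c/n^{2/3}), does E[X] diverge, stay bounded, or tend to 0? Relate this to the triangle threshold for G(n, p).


Number of potential triangles: C(68, 3) = 50116.
Each occurs with probability p³ ≈ (0.2401)³ ≈ 1.384083e-02.
By linearity: E[X] = C(68, 3)·p³ ≈ 50116 · 1.384083e-02 ≈ 693.6471.
Since α = 2/3 < 1, p = c/n^{2/3} ≫ 1/n is above the triangle threshold p ~ 1/n. Asymptotically E[X] ~ (c³/6)·n^{3(1−α)} = (4³/6)·n^{1} → ∞; triangles are abundant w.h.p.

E[X] ≈ 693.6471; in regime p = Θ(1/n^{2/3}) E[X] diverges (above the triangle threshold p ~ 1/n).


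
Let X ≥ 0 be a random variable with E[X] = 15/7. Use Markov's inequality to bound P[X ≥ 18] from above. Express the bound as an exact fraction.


μ = E[X] = 15/7, a = 18.
Markov: P[X ≥ 18] ≤ μ/a = (15/7)/18 = 5/42.
Numerically: ≈ 0.11905.
(Since a = 18 > μ = 2.14286, the bound 5/42 is < 1 and informative.)

P[X ≥ 18] ≤ 5/42 ≈ 0.11905.


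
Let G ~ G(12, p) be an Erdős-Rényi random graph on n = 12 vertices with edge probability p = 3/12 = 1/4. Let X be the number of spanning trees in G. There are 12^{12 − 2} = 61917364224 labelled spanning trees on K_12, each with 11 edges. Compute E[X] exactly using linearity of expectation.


K_12 has 12^{12 − 2} = 61917364224 labelled spanning trees.
For each such spanning tree H, let X_H = 1 if all 11 edges of H are present in G. Then P[X_H = 1] = p^{11} = (1/4)^{11} = 1/4194304.
By linearity of expectation: E[X] = Σ_H E[X_H] = 61917364224 · p^{11} = 61917364224 · 1/4194304 = 59049/4.
Numerically: E[X] ≈ 14762.2.

E[X] = 61917364224 · (1/4)^{11} = 59049/4 ≈ 14762.2.


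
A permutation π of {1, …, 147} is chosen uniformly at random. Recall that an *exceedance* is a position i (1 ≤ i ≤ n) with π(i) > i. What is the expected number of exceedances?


Write X = Σ_{i=1}^{147} X_i, where X_i = 1_{π(i) > i}.
For each fixed i, π(i) is uniform over {1, …, 147} (marginal of a uniform permutation), so P[π(i) > i] = (n − i)/n. Summing: Σ_{i=1}^{147} (n − i)/n = (0 + 1 + … + 146)/147 = 147(147 − 1)/(2·147) = (147 − 1)/2.
Hence E[X] = Σ_{i=1}^{147} (147 − i)/147 = 73 ≈ 73.0000.

E[X] = 73 = 73.0000.


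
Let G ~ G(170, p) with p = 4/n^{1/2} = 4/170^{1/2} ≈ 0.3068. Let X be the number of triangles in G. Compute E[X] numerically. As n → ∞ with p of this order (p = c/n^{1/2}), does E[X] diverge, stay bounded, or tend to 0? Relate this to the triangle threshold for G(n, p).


Number of potential triangles: C(170, 3) = 804440.
Each occurs with probability p³ ≈ (0.3068)³ ≈ 2.887398e-02.
By linearity: E[X] = C(170, 3)·p³ ≈ 804440 · 2.887398e-02 ≈ 23227.3813.
Since α = 1/2 < 1, p = c/n^{1/2} ≫ 1/n is above the triangle threshold p ~ 1/n. Asymptotically E[X] ~ (c³/6)·n^{3(1−α)} = (4³/6)·n^{1.5} → ∞; triangles are abundant w.h.p.

E[X] ≈ 23227.3813; in regime p = Θ(1/n^{1/2}) E[X] diverges (above the triangle threshold p ~ 1/n).


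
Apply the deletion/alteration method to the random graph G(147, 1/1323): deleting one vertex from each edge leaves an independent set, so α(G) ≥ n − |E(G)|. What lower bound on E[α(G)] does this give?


E[|E(G)|] = C(147, 2)·p = 10731 · (1/1323) = 73/9.
E[α(G)] ≥ n − E[|E(G)|] = 147 − 73/9 = 1250/9.
Numerically: ≈ 138.888889.
(This is only a lower bound; the true E[α(G)] may be larger.)

E[α(G)] ≥ 1250/9 ≈ 138.888889.


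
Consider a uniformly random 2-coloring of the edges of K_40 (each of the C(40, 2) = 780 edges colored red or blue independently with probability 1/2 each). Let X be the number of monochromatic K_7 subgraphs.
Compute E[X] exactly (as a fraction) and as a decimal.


Let X = Σ_S X_S over the C(40, 7) = 18643560 subsets S of size 7, where X_S = 1 if the K_7 on S is monochromatic.
For a fixed S, the K_7 on S has C(7, 2) = 21 edges. P[all 21 edges red] = (1/2)^21, and likewise for blue, so P[monochromatic] = 2·(1/2)^21 = 2^{1 − 21} = 1/1048576.
Summing: E[X] = C(40, 7) · 2^{1 − 21} = 18643560 · 1/1048576 = 2330445/131072.
Numerically: E[X] ≈ 17.7799.

E[X] = C(40,7)·2^(1−C(7,2)) = 2330445/131072 ≈ 17.7799.


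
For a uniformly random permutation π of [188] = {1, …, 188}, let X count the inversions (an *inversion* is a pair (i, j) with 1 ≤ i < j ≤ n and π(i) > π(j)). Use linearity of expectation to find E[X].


Write X = Σ X_I over the C(188, 2) = 17578 pairs i < j, with X_I the indicator of one inversion.
There are 17578 indicators.
For each fixed pair i < j, the values π(i) and π(j) are two distinct elements of {1, …, 188} in uniformly random order; by symmetry P[π(i) > π(j)] = 1/2.
By linearity: E[X] = 17578 · (1/2) = C(188, 2) · (1/2) = 17578/2 = 8789 ≈ 8789.000.

E[X] = 8789 = 8789.000.


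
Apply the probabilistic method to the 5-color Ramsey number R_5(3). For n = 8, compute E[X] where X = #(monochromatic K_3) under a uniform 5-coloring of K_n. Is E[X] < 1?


E[X] = C(8, 3) · 5^{1 − 3} = 56 · 5^{−2} = 56/25.
As a reduced fraction: E[X] = 56/25 ≈ 2.2400.
Is E[X] < 1? NO.
Since E[X] ≥ 1, the first-moment bound is inconclusive at n = 8; it does NOT by itself certify R_5(3) > 8.

E[X] = 56/25 ≈ 2.2400; E[X] ≥ 1; first-moment method inconclusive here.


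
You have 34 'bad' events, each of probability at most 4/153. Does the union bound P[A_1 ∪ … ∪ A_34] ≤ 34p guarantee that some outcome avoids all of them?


Union bound: P[∪_{i=1}^{34} A_i] ≤ Σ_i P[A_i] ≤ 34·p = 34·(4/153) = 8/9.
Numerically: 8/9 ≈ 0.88889.
Is 8/9 < 1? YES.
Since P[∪ A_i] ≤ 8/9 < 1, the complement has P[∩ A_i^c] ≥ 1 − 8/9 = 1/9 > 0, so some outcome avoids every A_i.

34·p = 8/9 ≈ 0.88889; existence CERTIFIED by the union bound.


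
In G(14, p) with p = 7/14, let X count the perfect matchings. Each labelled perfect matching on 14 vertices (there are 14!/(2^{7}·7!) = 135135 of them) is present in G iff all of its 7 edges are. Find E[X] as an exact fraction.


K_14 has 14!/(2^{7}·7!) = 135135 labelled perfect matchings.
For each such perfect matching H, let X_H = 1 if all 7 edges of H are present in G. Then P[X_H = 1] = p^{7} = (1/2)^{7} = 1/128.
Summing the indicators: E[X] = Σ_H E[X_H] = 135135 · p^{7} = 135135 · 1/128 = 135135/128.
Numerically: E[X] ≈ 1055.74.

E[X] = 135135 · (1/2)^{7} = 135135/128 ≈ 1055.74.


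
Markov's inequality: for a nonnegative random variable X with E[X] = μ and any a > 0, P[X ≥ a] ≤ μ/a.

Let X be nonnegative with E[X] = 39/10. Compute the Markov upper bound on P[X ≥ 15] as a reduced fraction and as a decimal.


μ = E[X] = 39/10, a = 15.
Markov: P[X ≥ 15] ≤ μ/a = (39/10)/15 = 13/50.
Numerically: ≈ 0.260.
(Since a = 15 > μ = 3.900, the bound 13/50 is < 1 and informative.)

P[X ≥ 15] ≤ 13/50 ≈ 0.260.


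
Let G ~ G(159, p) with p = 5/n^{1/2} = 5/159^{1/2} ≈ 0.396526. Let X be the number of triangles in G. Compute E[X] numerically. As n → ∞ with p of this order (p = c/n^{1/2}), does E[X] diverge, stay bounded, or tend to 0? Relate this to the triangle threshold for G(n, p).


Number of potential triangles: C(159, 3) = 657359.
Each occurs with probability p³ ≈ (0.396526)³ ≈ 6.23468228e-02.
By linearity: E[X] = C(159, 3)·p³ ≈ 657359 · 6.23468228e-02 ≈ 40984.245074.
Since α = 1/2 < 1, p = c/n^{1/2} ≫ 1/n is above the triangle threshold p ~ 1/n. Asymptotically E[X] ~ (c³/6)·n^{3(1−α)} = (5³/6)·n^{1.5} → ∞; triangles are abundant w.h.p.

E[X] ≈ 40984.245074; in regime p = Θ(1/n^{1/2}) E[X] diverges (above the triangle threshold p ~ 1/n).


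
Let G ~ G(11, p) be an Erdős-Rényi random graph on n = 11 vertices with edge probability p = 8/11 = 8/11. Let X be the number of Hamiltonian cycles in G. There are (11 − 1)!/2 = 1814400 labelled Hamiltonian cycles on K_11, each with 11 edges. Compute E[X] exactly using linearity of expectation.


K_11 has (11 − 1)!/2 = 1814400 labelled Hamiltonian cycles.
For each such Hamiltonian cycle H, let X_H = 1 if all 11 edges of H are present in G. Then P[X_H = 1] = p^{11} = (8/11)^{11} = 8589934592/285311670611.
By linearity of expectation: E[X] = Σ_H E[X_H] = 1814400 · p^{11} = 1814400 · 8589934592/285311670611 = 15585577323724800/285311670611.
Numerically: E[X] ≈ 54626.

E[X] = 1814400 · (8/11)^{11} = 15585577323724800/285311670611 ≈ 54626.


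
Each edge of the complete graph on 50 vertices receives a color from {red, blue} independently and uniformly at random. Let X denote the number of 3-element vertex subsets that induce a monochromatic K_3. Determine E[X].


Let X = Σ_S X_S over the C(50, 3) = 19600 subsets S of size 3, where X_S = 1 if the K_3 on S is monochromatic.
For a fixed S, the K_3 on S has C(3, 2) = 3 edges. P[all 3 edges red] = (1/2)^3, and likewise for blue, so P[monochromatic] = 2·(1/2)^3 = 2^{1 − 3} = 1/4.
Summing: E[X] = C(50, 3) · 2^{1 − 3} = 19600 · 1/4 = 4900.
Numerically: E[X] ≈ 4900.0000.

E[X] = C(50,3)·2^(1−C(3,2)) = 4900 ≈ 4900.0000.


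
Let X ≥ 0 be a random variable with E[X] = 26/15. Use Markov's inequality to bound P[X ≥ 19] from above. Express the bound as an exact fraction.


μ = E[X] = 26/15, a = 19.
Markov: P[X ≥ 19] ≤ μ/a = (26/15)/19 = 26/285.
Numerically: ≈ 0.0912.
(Since a = 19 > μ = 1.7333, the bound 26/285 is < 1 and informative.)

P[X ≥ 19] ≤ 26/285 ≈ 0.0912.


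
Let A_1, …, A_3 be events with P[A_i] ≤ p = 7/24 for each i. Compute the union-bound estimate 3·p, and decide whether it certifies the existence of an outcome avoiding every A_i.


Union bound: P[∪_{i=1}^{3} A_i] ≤ Σ_i P[A_i] ≤ 3·p = 3·(7/24) = 7/8.
Numerically: 7/8 ≈ 0.875000.
Is 7/8 < 1? YES.
Since P[∪ A_i] ≤ 7/8 < 1, the complement has P[∩ A_i^c] ≥ 1 − 7/8 = 1/8 > 0, so some outcome avoids every A_i.

3·p = 7/8 ≈ 0.875000; existence CERTIFIED by the union bound.


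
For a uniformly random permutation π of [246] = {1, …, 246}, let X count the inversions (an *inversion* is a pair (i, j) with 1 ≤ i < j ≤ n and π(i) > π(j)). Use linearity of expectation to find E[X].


Write X = Σ X_I over the C(246, 2) = 30135 pairs i < j, with X_I the indicator of one inversion.
There are 30135 indicators.
For each fixed pair i < j, the values π(i) and π(j) are two distinct elements of {1, …, 246} in uniformly random order; by symmetry P[π(i) > π(j)] = 1/2.
By linearity: E[X] = 30135 · (1/2) = C(246, 2) · (1/2) = 30135/2 = 30135/2 ≈ 15067.500.

E[X] = 30135/2 = 15067.500.


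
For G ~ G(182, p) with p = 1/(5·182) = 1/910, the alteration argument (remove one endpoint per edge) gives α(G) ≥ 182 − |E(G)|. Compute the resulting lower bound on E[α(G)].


E[|E(G)|] = C(182, 2)·p = 16471 · (1/910) = 181/10.
E[α(G)] ≥ n − E[|E(G)|] = 182 − 181/10 = 1639/10.
Numerically: ≈ 163.900000.
(This is only a lower bound; the true E[α(G)] may be larger.)

E[α(G)] ≥ 1639/10 ≈ 163.900000.


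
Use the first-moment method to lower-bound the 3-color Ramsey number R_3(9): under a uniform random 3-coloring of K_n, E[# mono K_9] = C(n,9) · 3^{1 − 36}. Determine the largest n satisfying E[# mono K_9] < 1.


We need C(n, 9) · 3^{1 − 36} < 1, i.e. C(n, 9) < 3^{36 − 1} = 50031545098999707.
Check values of n near the boundary:
  n = 299: C(299, 9) = 46610674441390059; 46610674441390059 < 50031545098999707? YES
  n = 300: C(300, 9) = 48052241692154700; 48052241692154700 < 50031545098999707? YES
  n = 301: C(301, 9) = 49533303936090975; 49533303936090975 < 50031545098999707? YES
  n = 302: C(302, 9) = 51054804739588650; 51054804739588650 < 50031545098999707? NO
  n = 303: C(303, 9) = 52617706925494425; 52617706925494425 < 50031545098999707? NO
  n = 304: C(304, 9) = 54222992899492560; 54222992899492560 < 50031545098999707? NO
The largest n with C(n, 9) < 50031545098999707 is n = 301 (where E[X] = 16511101312030325/16677181699666569 ≈ 0.990). Hence R_3(9) > 301, i.e. R_3(9) ≥ 302.

Largest n = 301; hence R_3(9) > 301.


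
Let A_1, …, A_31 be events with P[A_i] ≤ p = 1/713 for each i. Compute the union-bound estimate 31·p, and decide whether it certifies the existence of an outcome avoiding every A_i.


Union bound: P[∪_{i=1}^{31} A_i] ≤ Σ_i P[A_i] ≤ 31·p = 31·(1/713) = 1/23.
Numerically: 1/23 ≈ 0.0434783.
Is 1/23 < 1? YES.
Since P[∪ A_i] ≤ 1/23 < 1, the complement has P[∩ A_i^c] ≥ 1 − 1/23 = 22/23 > 0, so some outcome avoids every A_i.

31·p = 1/23 ≈ 0.0434783; existence CERTIFIED by the union bound.


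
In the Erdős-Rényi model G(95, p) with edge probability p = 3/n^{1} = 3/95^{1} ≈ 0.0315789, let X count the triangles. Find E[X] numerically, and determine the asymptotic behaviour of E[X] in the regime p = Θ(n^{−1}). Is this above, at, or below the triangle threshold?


Number of potential triangles: C(95, 3) = 138415.
Each occurs with probability p³ ≈ (0.0315789)³ ≈ 3.14914711e-05.
By linearity: E[X] = C(95, 3)·p³ ≈ 138415 · 3.14914711e-05 ≈ 4.358892.
Here α = 1, so p = 3/n is exactly at the triangle threshold p ~ 1/n. Asymptotically E[X] → c³/6 = 3³/6 = 9/2 ≈ 4.500000, a bounded constant. In this regime the triangle count is asymptotically Poisson(c³/6).

E[X] ≈ 4.358892; in regime p = Θ(1/n^{1}) E[X] stays bounded (at the triangle threshold p ~ 1/n).


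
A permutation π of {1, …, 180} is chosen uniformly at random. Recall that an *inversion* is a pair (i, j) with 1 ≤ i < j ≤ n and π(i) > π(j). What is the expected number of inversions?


Write X = Σ X_I over the C(180, 2) = 16110 pairs i < j, with X_I the indicator of one inversion.
There are 16110 indicators.
For each fixed pair i < j, the values π(i) and π(j) are two distinct elements of {1, …, 180} in uniformly random order; by symmetry P[π(i) > π(j)] = 1/2.
By linearity: E[X] = 16110 · (1/2) = C(180, 2) · (1/2) = 16110/2 = 8055 ≈ 8055.0000.

E[X] = 8055 = 8055.0000.


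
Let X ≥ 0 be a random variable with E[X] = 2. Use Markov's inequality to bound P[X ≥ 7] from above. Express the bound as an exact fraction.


μ = E[X] = 2, a = 7.
Markov: P[X ≥ 7] ≤ μ/a = (2)/7 = 2/7.
Numerically: ≈ 0.285714.
(Since a = 7 > μ = 2.000000, the bound 2/7 is < 1 and informative.)

P[X ≥ 7] ≤ 2/7 ≈ 0.285714.


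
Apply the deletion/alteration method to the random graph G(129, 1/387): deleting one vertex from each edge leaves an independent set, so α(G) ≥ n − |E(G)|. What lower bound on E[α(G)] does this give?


E[|E(G)|] = C(129, 2)·p = 8256 · (1/387) = 64/3.
E[α(G)] ≥ n − E[|E(G)|] = 129 − 64/3 = 323/3.
Numerically: ≈ 107.6667.
(This is only a lower bound; the true E[α(G)] may be larger.)

E[α(G)] ≥ 323/3 ≈ 107.6667.


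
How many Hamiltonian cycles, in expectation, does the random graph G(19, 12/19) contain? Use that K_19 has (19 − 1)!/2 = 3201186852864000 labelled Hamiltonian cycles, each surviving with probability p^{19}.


K_19 has (19 − 1)!/2 = 3201186852864000 labelled Hamiltonian cycles.
For each such Hamiltonian cycle H, let X_H = 1 if all 19 edges of H are present in G. Then P[X_H = 1] = p^{19} = (12/19)^{19} = 319479999370622926848/1978419655660313589123979.
Summing the indicators: E[X] = Σ_H E[X_H] = 3201186852864000 · p^{19} = 3201186852864000 · 319479999370622926848/1978419655660313589123979 = 1022715173738237107931793611292672000/1978419655660313589123979.
Numerically: E[X] ≈ 5.1694e+11.

E[X] = 3201186852864000 · (12/19)^{19} = 1022715173738237107931793611292672000/1978419655660313589123979 ≈ 5.1694e+11.


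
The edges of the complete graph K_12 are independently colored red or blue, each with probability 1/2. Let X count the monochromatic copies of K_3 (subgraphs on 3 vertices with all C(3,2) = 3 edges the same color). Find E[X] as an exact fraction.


Let X = Σ_S X_S over the C(12, 3) = 220 subsets S of size 3, where X_S = 1 if the K_3 on S is monochromatic.
For a fixed S, the K_3 on S has C(3, 2) = 3 edges. P[all 3 edges red] = (1/2)^3, and likewise for blue, so P[monochromatic] = 2·(1/2)^3 = 2^{1 − 3} = 1/4.
Summing: E[X] = C(12, 3) · 2^{1 − 3} = 220 · 1/4 = 55.
Numerically: E[X] ≈ 55.00000.

E[X] = C(12,3)·2^(1−C(3,2)) = 55 ≈ 55.00000.


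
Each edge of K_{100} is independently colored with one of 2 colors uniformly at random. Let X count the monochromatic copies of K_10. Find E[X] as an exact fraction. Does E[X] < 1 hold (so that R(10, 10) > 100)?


E[X] = C(100, 10) · 2^{1 − 45} = 17310309456440 · 2^{−44} = 17310309456440/17592186044416.
As a reduced fraction: E[X] = 2163788682055/2199023255552 ≈ 0.98398.
Is E[X] < 1? YES.
Since E[X] < 1, there exists a 2-coloring of K_{100} with no monochromatic K_10; hence R(10, 10) > 100.

E[X] = 2163788682055/2199023255552 ≈ 0.98398; E[X] < 1, so R(10, 10) > 100.


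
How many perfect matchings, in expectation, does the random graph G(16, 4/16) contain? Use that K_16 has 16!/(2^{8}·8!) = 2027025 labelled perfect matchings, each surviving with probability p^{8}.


K_16 has 16!/(2^{8}·8!) = 2027025 labelled perfect matchings.
For each such perfect matching H, let X_H = 1 if all 8 edges of H are present in G. Then P[X_H = 1] = p^{8} = (1/4)^{8} = 1/65536.
By linearity: E[X] = Σ_H E[X_H] = 2027025 · p^{8} = 2027025 · 1/65536 = 2027025/65536.
Numerically: E[X] ≈ 30.9299.

E[X] = 2027025 · (1/4)^{8} = 2027025/65536 ≈ 30.9299.


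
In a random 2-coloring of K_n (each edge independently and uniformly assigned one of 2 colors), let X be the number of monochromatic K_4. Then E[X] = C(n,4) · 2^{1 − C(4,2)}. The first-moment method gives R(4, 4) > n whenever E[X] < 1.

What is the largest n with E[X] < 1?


We need C(n, 4) · 2^{1 − 6} < 1, i.e. C(n, 4) < 2^{6 − 1} = 32.
Check values of n near the boundary:
  n = 4: C(4, 4) = 1; 1 < 32? YES
  n = 5: C(5, 4) = 5; 5 < 32? YES
  n = 6: C(6, 4) = 15; 15 < 32? YES
  n = 7: C(7, 4) = 35; 35 < 32? NO
The largest n with C(n, 4) < 32 is n = 6 (where E[X] = 15/32 ≈ 0.46875). Hence R(4, 4) > 6, i.e. R(4, 4) ≥ 7.

Largest n = 6; hence R(4, 4) > 6.


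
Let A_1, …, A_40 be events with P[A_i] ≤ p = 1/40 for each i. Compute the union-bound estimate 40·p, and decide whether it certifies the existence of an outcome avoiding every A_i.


Union bound: P[∪_{i=1}^{40} A_i] ≤ Σ_i P[A_i] ≤ 40·p = 40·(1/40) = 1.
Numerically: 1 ≈ 1.000.
Is 1 < 1? NO.
Since the bound 1 is ≥ 1, the union bound is uninformative here; it does NOT by itself certify existence.

40·p = 1 ≈ 1.000; existence NOT certified by the union bound.


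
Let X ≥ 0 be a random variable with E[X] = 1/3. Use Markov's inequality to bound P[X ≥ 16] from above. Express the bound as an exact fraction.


μ = E[X] = 1/3, a = 16.
Markov: P[X ≥ 16] ≤ μ/a = (1/3)/16 = 1/48.
Numerically: ≈ 0.020833.
(Since a = 16 > μ = 0.333333, the bound 1/48 is < 1 and informative.)

P[X ≥ 16] ≤ 1/48 ≈ 0.020833.


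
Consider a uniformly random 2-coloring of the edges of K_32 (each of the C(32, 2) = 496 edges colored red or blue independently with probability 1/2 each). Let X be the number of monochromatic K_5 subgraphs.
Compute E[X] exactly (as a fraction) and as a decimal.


Let X = Σ_S X_S over the C(32, 5) = 201376 subsets S of size 5, where X_S = 1 if the K_5 on S is monochromatic.
For a fixed S, the K_5 on S has C(5, 2) = 10 edges. P[all 10 edges red] = (1/2)^10, and likewise for blue, so P[monochromatic] = 2·(1/2)^10 = 2^{1 − 10} = 1/512.
By linearity of expectation: E[X] = C(32, 5) · 2^{1 − 10} = 201376 · 1/512 = 6293/16.
Numerically: E[X] ≈ 393.31250.

E[X] = C(32,5)·2^(1−C(5,2)) = 6293/16 ≈ 393.31250.


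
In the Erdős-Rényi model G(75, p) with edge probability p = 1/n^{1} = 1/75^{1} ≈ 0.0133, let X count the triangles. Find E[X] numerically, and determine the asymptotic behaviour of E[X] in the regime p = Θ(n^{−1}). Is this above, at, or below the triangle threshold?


Number of potential triangles: C(75, 3) = 67525.
Each occurs with probability p³ ≈ (0.0133)³ ≈ 2.37037e-06.
By linearity: E[X] = C(75, 3)·p³ ≈ 67525 · 2.37037e-06 ≈ 0.160.
Here α = 1, so p = 1/n is exactly at the triangle threshold p ~ 1/n. Asymptotically E[X] → c³/6 = 1³/6 = 1/6 ≈ 0.167, a bounded constant. In this regime the triangle count is asymptotically Poisson(c³/6).

E[X] ≈ 0.160; in regime p = Θ(1/n^{1}) E[X] stays bounded (at the triangle threshold p ~ 1/n).


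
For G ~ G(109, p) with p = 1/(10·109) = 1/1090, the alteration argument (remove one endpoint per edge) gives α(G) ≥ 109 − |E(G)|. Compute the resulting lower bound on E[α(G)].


E[|E(G)|] = C(109, 2)·p = 5886 · (1/1090) = 27/5.
E[α(G)] ≥ n − E[|E(G)|] = 109 − 27/5 = 518/5.
Numerically: ≈ 103.60000.
(This is only a lower bound; the true E[α(G)] may be larger.)

E[α(G)] ≥ 518/5 ≈ 103.60000.


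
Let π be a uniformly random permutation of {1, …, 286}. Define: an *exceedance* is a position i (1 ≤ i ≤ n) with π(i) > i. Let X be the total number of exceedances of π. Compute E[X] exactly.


Write X = Σ_{i=1}^{286} X_i, where X_i = 1_{π(i) > i}.
For each fixed i, π(i) is uniform over {1, …, 286} (marginal of a uniform permutation), so P[π(i) > i] = (n − i)/n. Summing: Σ_{i=1}^{286} (n − i)/n = (0 + 1 + … + 285)/286 = 286(286 − 1)/(2·286) = (286 − 1)/2.
Hence E[X] = Σ_{i=1}^{286} (286 − i)/286 = 285/2 ≈ 142.500.

E[X] = 285/2 = 142.500.


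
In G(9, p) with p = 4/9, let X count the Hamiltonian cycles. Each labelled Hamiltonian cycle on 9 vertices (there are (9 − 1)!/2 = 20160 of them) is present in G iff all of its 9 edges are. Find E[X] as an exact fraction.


K_9 has (9 − 1)!/2 = 20160 labelled Hamiltonian cycles.
For each such Hamiltonian cycle H, let X_H = 1 if all 9 edges of H are present in G. Then P[X_H = 1] = p^{9} = (4/9)^{9} = 262144/387420489.
Summing the indicators: E[X] = Σ_H E[X_H] = 20160 · p^{9} = 20160 · 262144/387420489 = 587202560/43046721.
Numerically: E[X] ≈ 13.6.

E[X] = 20160 · (4/9)^{9} = 587202560/43046721 ≈ 13.6.


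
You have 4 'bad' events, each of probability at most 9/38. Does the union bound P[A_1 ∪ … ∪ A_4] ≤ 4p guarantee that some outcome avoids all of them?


Union bound: P[∪_{i=1}^{4} A_i] ≤ Σ_i P[A_i] ≤ 4·p = 4·(9/38) = 18/19.
Numerically: 18/19 ≈ 0.947.
Is 18/19 < 1? YES.
Since P[∪ A_i] ≤ 18/19 < 1, the complement has P[∩ A_i^c] ≥ 1 − 18/19 = 1/19 > 0, so some outcome avoids every A_i.

4·p = 18/19 ≈ 0.947; existence CERTIFIED by the union bound.


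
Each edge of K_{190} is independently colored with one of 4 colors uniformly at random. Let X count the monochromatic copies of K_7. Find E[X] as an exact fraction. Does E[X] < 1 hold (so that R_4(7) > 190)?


E[X] = C(190, 7) · 4^{1 − 21} = 1585940245560 · 4^{−20} = 1585940245560/1099511627776.
As a reduced fraction: E[X] = 198242530695/137438953472 ≈ 1.442.
Is E[X] < 1? NO.
Since E[X] ≥ 1, the first-moment bound is inconclusive at n = 190; it does NOT by itself certify R_4(7) > 190.

E[X] = 198242530695/137438953472 ≈ 1.442; E[X] ≥ 1; first-moment method inconclusive here.


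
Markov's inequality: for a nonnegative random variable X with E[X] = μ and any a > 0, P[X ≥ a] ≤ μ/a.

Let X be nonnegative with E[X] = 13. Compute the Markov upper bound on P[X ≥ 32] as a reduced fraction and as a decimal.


μ = E[X] = 13, a = 32.
Markov: P[X ≥ 32] ≤ μ/a = (13)/32 = 13/32.
Numerically: ≈ 0.406250.
(Since a = 32 > μ = 13.000000, the bound 13/32 is < 1 and informative.)

P[X ≥ 32] ≤ 13/32 ≈ 0.406250.


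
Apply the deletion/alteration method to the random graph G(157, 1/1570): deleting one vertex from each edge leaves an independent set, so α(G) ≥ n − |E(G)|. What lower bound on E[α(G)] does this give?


E[|E(G)|] = C(157, 2)·p = 12246 · (1/1570) = 39/5.
E[α(G)] ≥ n − E[|E(G)|] = 157 − 39/5 = 746/5.
Numerically: ≈ 149.2000.
(This is only a lower bound; the true E[α(G)] may be larger.)

E[α(G)] ≥ 746/5 ≈ 149.2000.


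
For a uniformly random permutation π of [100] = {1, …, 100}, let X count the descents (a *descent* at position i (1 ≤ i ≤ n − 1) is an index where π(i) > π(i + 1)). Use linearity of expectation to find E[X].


Write X = Σ X_I over i = 1, …, 99, with X_I the indicator of one descent.
There are 99 indicators.
For each fixed i, the pair (π(i), π(i+1)) is a uniformly random ordered pair of distinct values from {1, …, 100}; by symmetry P[π(i) > π(i+1)] = 1/2.
By linearity: E[X] = 99 · (1/2) = (100 − 1) · (1/2) = 99/2 ≈ 49.50000.

E[X] = 99/2 = 49.50000.


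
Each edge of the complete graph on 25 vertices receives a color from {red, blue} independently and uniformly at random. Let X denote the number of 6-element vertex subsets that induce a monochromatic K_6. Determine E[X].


Let X = Σ_S X_S over the C(25, 6) = 177100 subsets S of size 6, where X_S = 1 if the K_6 on S is monochromatic.
For a fixed S, the K_6 on S has C(6, 2) = 15 edges. P[all 15 edges red] = (1/2)^15, and likewise for blue, so P[monochromatic] = 2·(1/2)^15 = 2^{1 − 15} = 1/16384.
By linearity: E[X] = C(25, 6) · 2^{1 − 15} = 177100 · 1/16384 = 44275/4096.
Numerically: E[X] ≈ 10.80933.

E[X] = C(25,6)·2^(1−C(6,2)) = 44275/4096 ≈ 10.80933.


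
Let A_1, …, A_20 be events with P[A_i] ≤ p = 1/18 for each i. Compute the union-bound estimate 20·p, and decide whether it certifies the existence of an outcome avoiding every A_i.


Union bound: P[∪_{i=1}^{20} A_i] ≤ Σ_i P[A_i] ≤ 20·p = 20·(1/18) = 10/9.
Numerically: 10/9 ≈ 1.1111.
Is 10/9 < 1? NO.
Since the bound 10/9 is ≥ 1, the union bound is uninformative here; it does NOT by itself certify existence.

20·p = 10/9 ≈ 1.1111; existence NOT certified by the union bound.


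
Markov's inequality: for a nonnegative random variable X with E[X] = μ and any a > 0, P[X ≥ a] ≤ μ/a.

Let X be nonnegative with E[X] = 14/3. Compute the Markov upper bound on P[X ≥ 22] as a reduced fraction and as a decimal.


μ = E[X] = 14/3, a = 22.
Markov: P[X ≥ 22] ≤ μ/a = (14/3)/22 = 7/33.
Numerically: ≈ 0.21212.
(Since a = 22 > μ = 4.66667, the bound 7/33 is < 1 and informative.)

P[X ≥ 22] ≤ 7/33 ≈ 0.21212.


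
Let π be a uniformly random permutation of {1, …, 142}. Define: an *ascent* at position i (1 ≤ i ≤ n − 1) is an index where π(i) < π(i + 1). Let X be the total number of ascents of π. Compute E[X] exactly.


Write X = Σ X_I over i = 1, …, 141, with X_I the indicator of one ascent.
There are 141 indicators.
For each fixed i, the pair (π(i), π(i+1)) is a uniformly random ordered pair of distinct values from {1, …, 142}; by symmetry P[π(i) < π(i+1)] = 1/2.
By linearity: E[X] = 141 · (1/2) = (142 − 1) · (1/2) = 141/2 ≈ 70.50000.

E[X] = 141/2 = 70.50000.


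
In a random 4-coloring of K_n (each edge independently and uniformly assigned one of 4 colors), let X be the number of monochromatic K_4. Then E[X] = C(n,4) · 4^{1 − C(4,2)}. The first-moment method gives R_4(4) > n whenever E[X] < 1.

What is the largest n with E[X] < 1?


We need C(n, 4) · 4^{1 − 6} < 1, i.e. C(n, 4) < 4^{6 − 1} = 1024.
Check values of n near the boundary:
  n = 10: C(10, 4) = 210; 210 < 1024? YES
  n = 11: C(11, 4) = 330; 330 < 1024? YES
  n = 12: C(12, 4) = 495; 495 < 1024? YES
  n = 13: C(13, 4) = 715; 715 < 1024? YES
  n = 14: C(14, 4) = 1001; 1001 < 1024? YES
  n = 15: C(15, 4) = 1365; 1365 < 1024? NO
  n = 16: C(16, 4) = 1820; 1820 < 1024? NO
  n = 17: C(17, 4) = 2380; 2380 < 1024? NO
The largest n with C(n, 4) < 1024 is n = 14 (where E[X] = 1001/1024 ≈ 0.9775391). Hence R_4(4) > 14, i.e. R_4(4) ≥ 15.

Largest n = 14; hence R_4(4) > 14.


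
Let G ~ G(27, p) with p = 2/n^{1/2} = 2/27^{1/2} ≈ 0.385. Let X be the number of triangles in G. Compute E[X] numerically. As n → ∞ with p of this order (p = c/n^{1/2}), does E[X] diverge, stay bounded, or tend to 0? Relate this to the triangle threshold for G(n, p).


Number of potential triangles: C(27, 3) = 2925.
Each occurs with probability p³ ≈ (0.385)³ ≈ 5.70222e-02.
By linearity: E[X] = C(27, 3)·p³ ≈ 2925 · 5.70222e-02 ≈ 166.790.
Since α = 1/2 < 1, p = c/n^{1/2} ≫ 1/n is above the triangle threshold p ~ 1/n. Asymptotically E[X] ~ (c³/6)·n^{3(1−α)} = (2³/6)·n^{1.5} → ∞; triangles are abundant w.h.p.

E[X] ≈ 166.790; in regime p = Θ(1/n^{1/2}) E[X] diverges (above the triangle threshold p ~ 1/n).
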